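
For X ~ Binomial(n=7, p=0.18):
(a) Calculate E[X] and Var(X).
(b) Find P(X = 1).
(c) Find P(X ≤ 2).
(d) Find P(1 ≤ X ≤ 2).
(a) E[X] = 1.2600, Var(X) = 1.0332
(b) P(X = 1) = 0.383048
(c) P(X ≤ 2) = 0.884585
(d) P(1 ≤ X ≤ 2) = 0.635300

We have X ~ Binomial(n=7, p=0.18).

(a) Moments:
E[X] = 1.2600
Var(X) = 1.0332
σ = √Var(X) = 1.0165

(b) Point probability using PMF:
P(X = 1) = 0.383048

(c) Cumulative probability using CDF:
P(X ≤ 2) = F(2) = 0.884585

(d) Range probability:
P(1 ≤ X ≤ 2) = P(X ≤ 2) - P(X ≤ 0)
                   = F(2) - F(0)
                   = 0.884585 - 0.249285
                   = 0.635300

This means approximately 63.5% of outcomes fall in the interval [1, 2].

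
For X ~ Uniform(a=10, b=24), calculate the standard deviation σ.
4.0415

We have X ~ Uniform(a=10, b=24).

For a Uniform distribution with a=10, b=24:
σ = √Var(X) = 4.0415

The standard deviation is the square root of the variance.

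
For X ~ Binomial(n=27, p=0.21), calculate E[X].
5.6700

We have X ~ Binomial(n=27, p=0.21).

For a Binomial distribution with n=27, p=0.21:
E[X] = 5.6700

This is the expected (average) value of X.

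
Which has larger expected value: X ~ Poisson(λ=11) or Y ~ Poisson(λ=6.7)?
X has larger mean (11.0000 > 6.7000)

Compute the expected value for each distribution:

X ~ Poisson(λ=11):
E[X] = 11.0000

Y ~ Poisson(λ=6.7):
E[Y] = 6.7000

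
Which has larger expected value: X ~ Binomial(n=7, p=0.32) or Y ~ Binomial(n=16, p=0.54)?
Y has larger mean (8.6400 > 2.2400)

Compute the expected value for each distribution:

X ~ Binomial(n=7, p=0.32):
E[X] = 2.2400

Y ~ Binomial(n=16, p=0.54):
E[Y] = 8.6400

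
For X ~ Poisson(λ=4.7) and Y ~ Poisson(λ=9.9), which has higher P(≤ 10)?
X has higher probability (P(X ≤ 10) = 0.9910 > P(Y ≤ 10) = 0.5955)

Compute P(≤ 10) for each distribution:

X ~ Poisson(λ=4.7):
P(X ≤ 10) = 0.9910

Y ~ Poisson(λ=9.9):
P(Y ≤ 10) = 0.5955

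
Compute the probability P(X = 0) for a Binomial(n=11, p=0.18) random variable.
0.112707

We have X ~ Binomial(n=11, p=0.18).

For a Binomial distribution, the PMF gives us the probability of each outcome.

Using the PMF formula:
P(X = 0) = 0.112707

Rounded to 4 decimal places: 0.1127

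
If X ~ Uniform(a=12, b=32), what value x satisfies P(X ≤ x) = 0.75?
27.0000

We have X ~ Uniform(a=12, b=32).

We want to find x such that P(X ≤ x) = 0.75.

This is the 75th percentile, which means 75% of values fall below this point.

Using the inverse CDF (quantile function):
x = F⁻¹(0.75) = 27.0000

Verification: P(X ≤ 27.0000) = 0.75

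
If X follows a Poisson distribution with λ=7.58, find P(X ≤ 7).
0.512953

We have X ~ Poisson(λ=7.58).

The CDF gives us P(X ≤ k).

Using the CDF:
P(X ≤ 7) = 0.512953

This means there's approximately a 51.3% chance that X is at most 7.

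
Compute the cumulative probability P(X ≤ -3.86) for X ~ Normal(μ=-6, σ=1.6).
0.909470

We have X ~ Normal(μ=-6, σ=1.6).

The CDF gives us P(X ≤ k).

Using the CDF:
P(X ≤ -3.86) = 0.909470

This means there's approximately a 90.9% chance that X is at most -3.86.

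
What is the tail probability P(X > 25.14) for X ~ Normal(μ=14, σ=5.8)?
0.027385

We have X ~ Normal(μ=14, σ=5.8).

P(X > 25.14) = 1 - P(X ≤ 25.14)
                = 1 - F(25.14)
                = 1 - 0.972615
                = 0.027385

So there's approximately a 2.7% chance that X exceeds 25.14.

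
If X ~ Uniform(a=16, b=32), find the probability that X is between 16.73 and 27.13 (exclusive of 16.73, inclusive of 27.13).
0.650000

We have X ~ Uniform(a=16, b=32).

To find P(16.73 < X ≤ 27.13), we use:
P(16.73 < X ≤ 27.13) = P(X ≤ 27.13) - P(X ≤ 16.73)
                 = F(27.13) - F(16.73)
                 = 0.695625 - 0.045625
                 = 0.650000

So there's approximately a 65.0% chance that X falls in this range.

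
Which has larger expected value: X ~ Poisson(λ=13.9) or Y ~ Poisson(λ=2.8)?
X has larger mean (13.9000 > 2.8000)

Compute the expected value for each distribution:

X ~ Poisson(λ=13.9):
E[X] = 13.9000

Y ~ Poisson(λ=2.8):
E[Y] = 2.8000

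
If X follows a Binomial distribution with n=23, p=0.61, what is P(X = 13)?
0.150794

We have X ~ Binomial(n=23, p=0.61).

For a Binomial distribution, the PMF gives us the probability of each outcome.

Using the PMF formula:
P(X = 13) = 0.150794

Rounded to 4 decimal places: 0.1508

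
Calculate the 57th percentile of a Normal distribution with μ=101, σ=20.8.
104.6686

We have X ~ Normal(μ=101, σ=20.8).

We want to find x such that P(X ≤ x) = 0.57.

This is the 57th percentile, which means 57% of values fall below this point.

Using the inverse CDF (quantile function):
x = F⁻¹(0.57) = 104.6686

Verification: P(X ≤ 104.6686) = 0.57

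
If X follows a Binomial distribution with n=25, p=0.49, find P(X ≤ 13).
0.691385

We have X ~ Binomial(n=25, p=0.49).

The CDF gives us P(X ≤ k).

Using the CDF:
P(X ≤ 13) = 0.691385

This means there's approximately a 69.1% chance that X is at most 13.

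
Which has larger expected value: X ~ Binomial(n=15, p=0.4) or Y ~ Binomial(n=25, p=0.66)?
Y has larger mean (16.5000 > 6.0000)

Compute the expected value for each distribution:

X ~ Binomial(n=15, p=0.4):
E[X] = 6.0000

Y ~ Binomial(n=25, p=0.66):
E[Y] = 16.5000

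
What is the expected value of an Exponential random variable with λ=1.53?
0.6536

We have X ~ Exponential(λ=1.53).

For an Exponential distribution with λ=1.53:
E[X] = 0.6536

This is the expected (average) value of X.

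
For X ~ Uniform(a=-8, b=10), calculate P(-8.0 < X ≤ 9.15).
0.952778

We have X ~ Uniform(a=-8, b=10).

To find P(-8.0 < X ≤ 9.15), we use:
P(-8.0 < X ≤ 9.15) = P(X ≤ 9.15) - P(X ≤ -8.0)
                 = F(9.15) - F(-8.0)
                 = 0.952778 - 0.000000
                 = 0.952778

So there's approximately a 95.3% chance that X falls in this range.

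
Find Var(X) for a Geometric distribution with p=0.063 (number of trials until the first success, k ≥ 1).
236.0796

We have X ~ Geometric(p=0.063) (number of trials until the first success, k ≥ 1).

For a Geometric distribution with p=0.063 (number of trials until the first success, k ≥ 1):
Var(X) = 236.0796

The variance measures the spread of the distribution around the mean.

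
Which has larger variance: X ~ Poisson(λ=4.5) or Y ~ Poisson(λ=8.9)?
Y has larger variance (8.9000 > 4.5000)

Compute the variance for each distribution:

X ~ Poisson(λ=4.5):
Var(X) = 4.5000

Y ~ Poisson(λ=8.9):
Var(Y) = 8.9000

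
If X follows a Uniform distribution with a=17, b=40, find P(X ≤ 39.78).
0.990435

We have X ~ Uniform(a=17, b=40).

The CDF gives us P(X ≤ k).

Using the CDF:
P(X ≤ 39.78) = 0.990435

This means there's approximately a 99.0% chance that X is at most 39.78.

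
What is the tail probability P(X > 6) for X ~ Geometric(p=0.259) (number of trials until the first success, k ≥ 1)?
0.165542

We have X ~ Geometric(p=0.259) (number of trials until the first success, k ≥ 1).

P(X > 6) = 1 - P(X ≤ 6)
                = 1 - F(6)
                = 1 - 0.834458
                = 0.165542

So there's approximately a 16.6% chance that X exceeds 6.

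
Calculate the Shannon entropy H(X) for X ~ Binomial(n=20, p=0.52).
2.2226 nats

We have X ~ Binomial(n=20, p=0.52).

The Shannon entropy measures the uncertainty or information content of the distribution.

For a Binomial distribution with n=20, p=0.52:
H(X) = 2.2226 nats

(In bits, this would be 3.2065 bits.)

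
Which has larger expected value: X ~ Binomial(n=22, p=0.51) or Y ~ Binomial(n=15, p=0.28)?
X has larger mean (11.2200 > 4.2000)

Compute the expected value for each distribution:

X ~ Binomial(n=22, p=0.51):
E[X] = 11.2200

Y ~ Binomial(n=15, p=0.28):
E[Y] = 4.2000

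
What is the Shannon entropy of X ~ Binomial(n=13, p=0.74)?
1.8659 nats

We have X ~ Binomial(n=13, p=0.74).

The Shannon entropy measures the uncertainty or information content of the distribution.

For a Binomial distribution with n=13, p=0.74:
H(X) = 1.8659 nats

(In bits, this would be 2.6920 bits.)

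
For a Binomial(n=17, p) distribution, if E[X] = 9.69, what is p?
p = 0.57

For a Binomial(n, p) distribution:
E[X] = n × p

Given n = 17 and E[X] = 9.69:
9.69 = 17 × p
p = 9.69 / 17 = 0.57

Verification: Binomial(17, 0.57) has E[X] = 9.69 ✓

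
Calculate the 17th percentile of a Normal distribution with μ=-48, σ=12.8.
-60.2133

We have X ~ Normal(μ=-48, σ=12.8).

We want to find x such that P(X ≤ x) = 0.17.

This is the 17th percentile, which means 17% of values fall below this point.

Using the inverse CDF (quantile function):
x = F⁻¹(0.17) = -60.2133

Verification: P(X ≤ -60.2133) = 0.17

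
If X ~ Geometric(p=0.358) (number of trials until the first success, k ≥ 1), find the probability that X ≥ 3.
0.412164

We have X ~ Geometric(p=0.358) (number of trials until the first success, k ≥ 1).

For discrete distributions, P(X ≥ 3) = 1 - P(X ≤ 2).

P(X ≤ 2) = 0.587836
P(X ≥ 3) = 1 - 0.587836 = 0.412164

So there's approximately a 41.2% chance that X is at least 3.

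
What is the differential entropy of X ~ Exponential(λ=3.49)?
-0.2499 nats

We have X ~ Exponential(λ=3.49).

The differential entropy measures the uncertainty or information content of the distribution.

For an Exponential distribution with λ=3.49:
h(X) = -0.2499 nats

(In bits, this would be -0.3605 bits.)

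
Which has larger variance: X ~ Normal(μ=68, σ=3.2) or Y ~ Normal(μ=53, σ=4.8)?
Y has larger variance (23.0400 > 10.2400)

Compute the variance for each distribution:

X ~ Normal(μ=68, σ=3.2):
Var(X) = 10.2400

Y ~ Normal(μ=53, σ=4.8):
Var(Y) = 23.0400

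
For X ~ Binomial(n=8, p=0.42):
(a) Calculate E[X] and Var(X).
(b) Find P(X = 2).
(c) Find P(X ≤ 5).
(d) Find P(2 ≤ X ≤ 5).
(a) E[X] = 3.3600, Var(X) = 1.9488
(b) P(X = 2) = 0.188029
(c) P(X ≤ 5) = 0.936632
(d) P(2 ≤ X ≤ 5) = 0.849638

We have X ~ Binomial(n=8, p=0.42).

(a) Moments:
E[X] = 3.3600
Var(X) = 1.9488
σ = √Var(X) = 1.3960

(b) Point probability using PMF:
P(X = 2) = 0.188029

(c) Cumulative probability using CDF:
P(X ≤ 5) = F(5) = 0.936632

(d) Range probability:
P(2 ≤ X ≤ 5) = P(X ≤ 5) - P(X ≤ 1)
                   = F(5) - F(1)
                   = 0.936632 - 0.086995
                   = 0.849638

This means approximately 85.0% of outcomes fall in the interval [2, 5].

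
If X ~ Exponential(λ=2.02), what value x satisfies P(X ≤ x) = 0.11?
0.0577

We have X ~ Exponential(λ=2.02).

We want to find x such that P(X ≤ x) = 0.11.

This is the 11th percentile, which means 11% of values fall below this point.

Using the inverse CDF (quantile function):
x = F⁻¹(0.11) = 0.0577

Verification: P(X ≤ 0.0577) = 0.11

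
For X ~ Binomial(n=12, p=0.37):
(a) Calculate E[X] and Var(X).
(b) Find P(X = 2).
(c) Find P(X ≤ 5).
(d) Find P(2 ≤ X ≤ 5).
(a) E[X] = 4.4400, Var(X) = 2.7972
(b) P(X = 2) = 0.088992
(c) P(X ≤ 5) = 0.741217
(d) P(2 ≤ X ≤ 5) = 0.709757

We have X ~ Binomial(n=12, p=0.37).

(a) Moments:
E[X] = 4.4400
Var(X) = 2.7972
σ = √Var(X) = 1.6725

(b) Point probability using PMF:
P(X = 2) = 0.088992

(c) Cumulative probability using CDF:
P(X ≤ 5) = F(5) = 0.741217

(d) Range probability:
P(2 ≤ X ≤ 5) = P(X ≤ 5) - P(X ≤ 1)
                   = F(5) - F(1)
                   = 0.741217 - 0.031460
                   = 0.709757

This means approximately 71.0% of outcomes fall in the interval [2, 5].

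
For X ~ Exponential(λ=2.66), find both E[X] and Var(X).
E[X] = 0.3759, Var(X) = 0.1413

We have X ~ Exponential(λ=2.66).

For an Exponential distribution with λ=2.66:

Expected value:
E[X] = 0.3759

Variance:
Var(X) = 0.1413

Standard deviation:
σ = √Var(X) = 0.3759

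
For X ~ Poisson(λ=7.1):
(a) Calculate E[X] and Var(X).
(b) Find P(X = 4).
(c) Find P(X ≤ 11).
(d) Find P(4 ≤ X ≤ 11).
(a) E[X] = 7.1000, Var(X) = 7.1000
(b) P(X = 4) = 0.087364
(c) P(X ≤ 11) = 0.942003
(d) P(4 ≤ X ≤ 11) = 0.865304

We have X ~ Poisson(λ=7.1).

(a) Moments:
E[X] = 7.1000
Var(X) = 7.1000
σ = √Var(X) = 2.6646

(b) Point probability using PMF:
P(X = 4) = 0.087364

(c) Cumulative probability using CDF:
P(X ≤ 11) = F(11) = 0.942003

(d) Range probability:
P(4 ≤ X ≤ 11) = P(X ≤ 11) - P(X ≤ 3)
                   = F(11) - F(3)
                   = 0.942003 - 0.076699
                   = 0.865304

This means approximately 86.5% of outcomes fall in the interval [4, 11].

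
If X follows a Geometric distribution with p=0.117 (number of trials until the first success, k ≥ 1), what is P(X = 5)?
0.071126

We have X ~ Geometric(p=0.117) (number of trials until the first success, k ≥ 1).

For a Geometric distribution, the PMF gives us the probability of each outcome.

Using the PMF formula:
P(X = 5) = 0.071126

Rounded to 4 decimal places: 0.0711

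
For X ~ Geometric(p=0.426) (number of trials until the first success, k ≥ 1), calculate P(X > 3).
0.189119

We have X ~ Geometric(p=0.426) (number of trials until the first success, k ≥ 1).

P(X > 3) = 1 - P(X ≤ 3)
                = 1 - F(3)
                = 1 - 0.810881
                = 0.189119

So there's approximately a 18.9% chance that X exceeds 3.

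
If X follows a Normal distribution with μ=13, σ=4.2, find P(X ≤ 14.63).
0.651027

We have X ~ Normal(μ=13, σ=4.2).

The CDF gives us P(X ≤ k).

Using the CDF:
P(X ≤ 14.63) = 0.651027

This means there's approximately a 65.1% chance that X is at most 14.63.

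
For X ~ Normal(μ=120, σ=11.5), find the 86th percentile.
132.4237

We have X ~ Normal(μ=120, σ=11.5).

We want to find x such that P(X ≤ x) = 0.86.

This is the 86th percentile, which means 86% of values fall below this point.

Using the inverse CDF (quantile function):
x = F⁻¹(0.86) = 132.4237

Verification: P(X ≤ 132.4237) = 0.86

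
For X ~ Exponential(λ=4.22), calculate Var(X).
0.0562

We have X ~ Exponential(λ=4.22).

For an Exponential distribution with λ=4.22:
Var(X) = 0.0562

The variance measures the spread of the distribution around the mean.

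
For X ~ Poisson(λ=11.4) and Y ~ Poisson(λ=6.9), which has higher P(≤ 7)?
Y has higher probability (P(Y ≤ 7) = 0.6136 > P(X ≤ 7) = 0.1192)

Compute P(≤ 7) for each distribution:

X ~ Poisson(λ=11.4):
P(X ≤ 7) = 0.1192

Y ~ Poisson(λ=6.9):
P(Y ≤ 7) = 0.6136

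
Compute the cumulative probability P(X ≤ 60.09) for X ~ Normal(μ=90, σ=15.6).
0.027599

We have X ~ Normal(μ=90, σ=15.6).

The CDF gives us P(X ≤ k).

Using the CDF:
P(X ≤ 60.09) = 0.027599

This means there's approximately a 2.8% chance that X is at most 60.09.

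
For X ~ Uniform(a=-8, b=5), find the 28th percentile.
-4.3600

We have X ~ Uniform(a=-8, b=5).

We want to find x such that P(X ≤ x) = 0.28.

This is the 28th percentile, which means 28% of values fall below this point.

Using the inverse CDF (quantile function):
x = F⁻¹(0.28) = -4.3600

Verification: P(X ≤ -4.3600) = 0.28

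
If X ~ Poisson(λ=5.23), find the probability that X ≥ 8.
0.158472

We have X ~ Poisson(λ=5.23).

For discrete distributions, P(X ≥ 8) = 1 - P(X ≤ 7).

P(X ≤ 7) = 0.841528
P(X ≥ 8) = 1 - 0.841528 = 0.158472

So there's approximately a 15.8% chance that X is at least 8.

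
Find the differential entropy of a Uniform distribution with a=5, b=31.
3.2581 nats

We have X ~ Uniform(a=5, b=31).

The differential entropy measures the uncertainty or information content of the distribution.

For a Uniform distribution with a=5, b=31:
h(X) = 3.2581 nats

(In bits, this would be 4.7004 bits.)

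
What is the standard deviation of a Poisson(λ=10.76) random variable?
3.2802

We have X ~ Poisson(λ=10.76).

For a Poisson distribution with λ=10.76:
σ = √Var(X) = 3.2802

The standard deviation is the square root of the variance.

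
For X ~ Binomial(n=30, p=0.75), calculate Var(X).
5.6250

We have X ~ Binomial(n=30, p=0.75).

For a Binomial distribution with n=30, p=0.75:
Var(X) = 5.6250

The variance measures the spread of the distribution around the mean.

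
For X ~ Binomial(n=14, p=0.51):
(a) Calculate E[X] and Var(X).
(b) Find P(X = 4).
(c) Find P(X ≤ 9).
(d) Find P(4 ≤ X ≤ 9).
(a) E[X] = 7.1400, Var(X) = 3.4986
(b) P(X = 4) = 0.054035
(c) P(X ≤ 9) = 0.897378
(d) P(4 ≤ X ≤ 9) = 0.873248

We have X ~ Binomial(n=14, p=0.51).

(a) Moments:
E[X] = 7.1400
Var(X) = 3.4986
σ = √Var(X) = 1.8705

(b) Point probability using PMF:
P(X = 4) = 0.054035

(c) Cumulative probability using CDF:
P(X ≤ 9) = F(9) = 0.897378

(d) Range probability:
P(4 ≤ X ≤ 9) = P(X ≤ 9) - P(X ≤ 3)
                   = F(9) - F(3)
                   = 0.897378 - 0.024129
                   = 0.873248

This means approximately 87.3% of outcomes fall in the interval [4, 9].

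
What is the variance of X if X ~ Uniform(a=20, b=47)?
60.7500

We have X ~ Uniform(a=20, b=47).

For a Uniform distribution with a=20, b=47:
Var(X) = 60.7500

The variance measures the spread of the distribution around the mean.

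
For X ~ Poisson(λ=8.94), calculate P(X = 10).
0.117766

We have X ~ Poisson(λ=8.94).

For a Poisson distribution, the PMF gives us the probability of each outcome.

Using the PMF formula:
P(X = 10) = 0.117766

Rounded to 4 decimal places: 0.1178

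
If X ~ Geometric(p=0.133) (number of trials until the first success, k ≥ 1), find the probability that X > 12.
0.180397

We have X ~ Geometric(p=0.133) (number of trials until the first success, k ≥ 1).

P(X > 12) = 1 - P(X ≤ 12)
                = 1 - F(12)
                = 1 - 0.819603
                = 0.180397

So there's approximately a 18.0% chance that X exceeds 12.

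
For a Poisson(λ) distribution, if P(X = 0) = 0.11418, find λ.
λ = 2.1700

For a Poisson(λ) distribution, the PMF at 0 is:
P(X = 0) = λ^0 e^(-λ) / 0! = e^(-λ)

Given P(X = 0) = 0.11418:
e^(-λ) = 0.11418
-λ = ln(0.11418)
λ = -ln(0.11418) = 2.1700

Verification: e^(-2.1700) = 0.11418 ✓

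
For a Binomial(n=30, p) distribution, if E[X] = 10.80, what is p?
p = 0.36

For a Binomial(n, p) distribution:
E[X] = n × p

Given n = 30 and E[X] = 10.80:
10.80 = 30 × p
p = 10.80 / 30 = 0.36

Verification: Binomial(30, 0.36) has E[X] = 10.80 ✓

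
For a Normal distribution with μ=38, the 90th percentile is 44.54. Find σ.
σ = 5.1032

For X ~ Normal(μ, σ), the p-th percentile satisfies x = μ + z_p × σ,
where z_p = Φ⁻¹(p) is the standard normal quantile.

Step 1: z_{0.9} = Φ⁻¹(0.9) = 1.2816

Step 2: Solve for σ:
44.54 = 38 + 1.2816 × σ
σ = (44.54 - 38) / 1.2816
σ = 6.54 / 1.2816
σ = 5.1032

Verification: μ + z × σ = 38 + 1.2816 × 5.1032 = 44.54 ✓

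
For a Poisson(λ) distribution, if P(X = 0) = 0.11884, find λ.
λ = 2.1300

For a Poisson(λ) distribution, the PMF at 0 is:
P(X = 0) = λ^0 e^(-λ) / 0! = e^(-λ)

Given P(X = 0) = 0.11884:
e^(-λ) = 0.11884
-λ = ln(0.11884)
λ = -ln(0.11884) = 2.1300

Verification: e^(-2.1300) = 0.11884 ✓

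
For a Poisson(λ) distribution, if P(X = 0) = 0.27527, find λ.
λ = 1.2900

For a Poisson(λ) distribution, the PMF at 0 is:
P(X = 0) = λ^0 e^(-λ) / 0! = e^(-λ)

Given P(X = 0) = 0.27527:
e^(-λ) = 0.27527
-λ = ln(0.27527)
λ = -ln(0.27527) = 1.2900

Verification: e^(-1.2900) = 0.27527 ✓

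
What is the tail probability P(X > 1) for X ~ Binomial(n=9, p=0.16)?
0.434843

We have X ~ Binomial(n=9, p=0.16).

P(X > 1) = 1 - P(X ≤ 1)
                = 1 - F(1)
                = 1 - 0.565157
                = 0.434843

So there's approximately a 43.5% chance that X exceeds 1.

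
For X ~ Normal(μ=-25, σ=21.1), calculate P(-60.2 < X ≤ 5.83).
0.880378

We have X ~ Normal(μ=-25, σ=21.1).

To find P(-60.2 < X ≤ 5.83), we use:
P(-60.2 < X ≤ 5.83) = P(X ≤ 5.83) - P(X ≤ -60.2)
                 = F(5.83) - F(-60.2)
                 = 0.928011 - 0.047633
                 = 0.880378

So there's approximately a 88.0% chance that X falls in this range.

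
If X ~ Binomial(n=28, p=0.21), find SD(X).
2.1553

We have X ~ Binomial(n=28, p=0.21).

For a Binomial distribution with n=28, p=0.21:
σ = √Var(X) = 2.1553

The standard deviation is the square root of the variance.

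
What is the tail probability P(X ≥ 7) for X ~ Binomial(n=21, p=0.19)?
0.087037

We have X ~ Binomial(n=21, p=0.19).

For discrete distributions, P(X ≥ 7) = 1 - P(X ≤ 6).

P(X ≤ 6) = 0.912963
P(X ≥ 7) = 1 - 0.912963 = 0.087037

So there's approximately a 8.7% chance that X is at least 7.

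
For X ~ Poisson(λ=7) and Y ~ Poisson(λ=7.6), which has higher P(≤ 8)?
X has higher probability (P(X ≤ 8) = 0.7291 > P(Y ≤ 8) = 0.6482)

Compute P(≤ 8) for each distribution:

X ~ Poisson(λ=7):
P(X ≤ 8) = 0.7291

Y ~ Poisson(λ=7.6):
P(Y ≤ 8) = 0.6482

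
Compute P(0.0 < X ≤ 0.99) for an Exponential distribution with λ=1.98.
0.859170

We have X ~ Exponential(λ=1.98).

To find P(0.0 < X ≤ 0.99), we use:
P(0.0 < X ≤ 0.99) = P(X ≤ 0.99) - P(X ≤ 0.0)
                 = F(0.99) - F(0.0)
                 = 0.859170 - 0.000000
                 = 0.859170

So there's approximately a 85.9% chance that X falls in this range.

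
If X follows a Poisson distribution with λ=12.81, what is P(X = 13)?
0.109786

We have X ~ Poisson(λ=12.81).

For a Poisson distribution, the PMF gives us the probability of each outcome.

Using the PMF formula:
P(X = 13) = 0.109786

Rounded to 4 decimal places: 0.1098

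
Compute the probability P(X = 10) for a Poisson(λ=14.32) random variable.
0.060335

We have X ~ Poisson(λ=14.32).

For a Poisson distribution, the PMF gives us the probability of each outcome.

Using the PMF formula:
P(X = 10) = 0.060335

Rounded to 4 decimal places: 0.0603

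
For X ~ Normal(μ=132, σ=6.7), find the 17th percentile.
125.6071

We have X ~ Normal(μ=132, σ=6.7).

We want to find x such that P(X ≤ x) = 0.17.

This is the 17th percentile, which means 17% of values fall below this point.

Using the inverse CDF (quantile function):
x = F⁻¹(0.17) = 125.6071

Verification: P(X ≤ 125.6071) = 0.17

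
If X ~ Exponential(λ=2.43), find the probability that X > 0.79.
0.146651

We have X ~ Exponential(λ=2.43).

P(X > 0.79) = 1 - P(X ≤ 0.79)
                = 1 - F(0.79)
                = 1 - 0.853349
                = 0.146651

So there's approximately a 14.7% chance that X exceeds 0.79.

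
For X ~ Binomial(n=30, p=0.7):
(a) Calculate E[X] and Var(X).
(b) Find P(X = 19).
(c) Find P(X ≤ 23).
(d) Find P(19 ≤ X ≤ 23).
(a) E[X] = 21.0000, Var(X) = 6.3000
(b) P(X = 19) = 0.110308
(c) P(X ≤ 23) = 0.840477
(d) P(19 ≤ X ≤ 23) = 0.681155

We have X ~ Binomial(n=30, p=0.7).

(a) Moments:
E[X] = 21.0000
Var(X) = 6.3000
σ = √Var(X) = 2.5100

(b) Point probability using PMF:
P(X = 19) = 0.110308

(c) Cumulative probability using CDF:
P(X ≤ 23) = F(23) = 0.840477

(d) Range probability:
P(19 ≤ X ≤ 23) = P(X ≤ 23) - P(X ≤ 18)
                   = F(23) - F(18)
                   = 0.840477 - 0.159322
                   = 0.681155

This means approximately 68.1% of outcomes fall in the interval [19, 23].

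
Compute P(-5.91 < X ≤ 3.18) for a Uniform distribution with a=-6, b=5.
0.826364

We have X ~ Uniform(a=-6, b=5).

To find P(-5.91 < X ≤ 3.18), we use:
P(-5.91 < X ≤ 3.18) = P(X ≤ 3.18) - P(X ≤ -5.91)
                 = F(3.18) - F(-5.91)
                 = 0.834545 - 0.008182
                 = 0.826364

So there's approximately a 82.6% chance that X falls in this range.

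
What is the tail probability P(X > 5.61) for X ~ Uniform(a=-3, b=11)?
0.385000

We have X ~ Uniform(a=-3, b=11).

P(X > 5.61) = 1 - P(X ≤ 5.61)
                = 1 - F(5.61)
                = 1 - 0.615000
                = 0.385000

So there's approximately a 38.5% chance that X exceeds 5.61.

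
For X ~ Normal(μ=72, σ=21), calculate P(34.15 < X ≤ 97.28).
0.849926

We have X ~ Normal(μ=72, σ=21).

To find P(34.15 < X ≤ 97.28), we use:
P(34.15 < X ≤ 97.28) = P(X ≤ 97.28) - P(X ≤ 34.15)
                 = F(97.28) - F(34.15)
                 = 0.885668 - 0.035743
                 = 0.849926

So there's approximately a 85.0% chance that X falls in this range.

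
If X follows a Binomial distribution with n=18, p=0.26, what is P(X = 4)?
0.206471

We have X ~ Binomial(n=18, p=0.26).

For a Binomial distribution, the PMF gives us the probability of each outcome.

Using the PMF formula:
P(X = 4) = 0.206471

Rounded to 4 decimal places: 0.2065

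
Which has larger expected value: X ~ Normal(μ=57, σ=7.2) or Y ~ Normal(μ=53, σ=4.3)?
X has larger mean (57.0000 > 53.0000)

Compute the expected value for each distribution:

X ~ Normal(μ=57, σ=7.2):
E[X] = 57.0000

Y ~ Normal(μ=53, σ=4.3):
E[Y] = 53.0000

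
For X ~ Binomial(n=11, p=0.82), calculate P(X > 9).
0.384854

We have X ~ Binomial(n=11, p=0.82).

P(X > 9) = 1 - P(X ≤ 9)
                = 1 - F(9)
                = 1 - 0.615146
                = 0.384854

So there's approximately a 38.5% chance that X exceeds 9.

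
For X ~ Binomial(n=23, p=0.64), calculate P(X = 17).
0.111421

We have X ~ Binomial(n=23, p=0.64).

For a Binomial distribution, the PMF gives us the probability of each outcome.

Using the PMF formula:
P(X = 17) = 0.111421

Rounded to 4 decimal places: 0.1114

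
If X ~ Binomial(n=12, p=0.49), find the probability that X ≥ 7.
0.360425

We have X ~ Binomial(n=12, p=0.49).

For discrete distributions, P(X ≥ 7) = 1 - P(X ≤ 6).

P(X ≤ 6) = 0.639575
P(X ≥ 7) = 1 - 0.639575 = 0.360425

So there's approximately a 36.0% chance that X is at least 7.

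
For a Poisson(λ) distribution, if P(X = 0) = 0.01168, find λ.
λ = 4.4499

For a Poisson(λ) distribution, the PMF at 0 is:
P(X = 0) = λ^0 e^(-λ) / 0! = e^(-λ)

Given P(X = 0) = 0.01168:
e^(-λ) = 0.01168
-λ = ln(0.01168)
λ = -ln(0.01168) = 4.4499

Verification: e^(-4.4499) = 0.01168 ✓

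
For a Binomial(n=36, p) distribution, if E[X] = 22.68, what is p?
p = 0.63

For a Binomial(n, p) distribution:
E[X] = n × p

Given n = 36 and E[X] = 22.68:
22.68 = 36 × p
p = 22.68 / 36 = 0.63

Verification: Binomial(36, 0.63) has E[X] = 22.68 ✓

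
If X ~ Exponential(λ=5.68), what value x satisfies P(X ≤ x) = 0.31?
0.0653

We have X ~ Exponential(λ=5.68).

We want to find x such that P(X ≤ x) = 0.31.

This is the 31st percentile, which means 31% of values fall below this point.

Using the inverse CDF (quantile function):
x = F⁻¹(0.31) = 0.0653

Verification: P(X ≤ 0.0653) = 0.31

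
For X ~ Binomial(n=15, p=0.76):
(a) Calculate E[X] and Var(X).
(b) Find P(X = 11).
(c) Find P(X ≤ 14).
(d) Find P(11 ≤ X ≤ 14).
(a) E[X] = 11.4000, Var(X) = 2.7360
(b) P(X = 11) = 0.221272
(c) P(X ≤ 14) = 0.983699
(d) P(11 ≤ X ≤ 14) = 0.702733

We have X ~ Binomial(n=15, p=0.76).

(a) Moments:
E[X] = 11.4000
Var(X) = 2.7360
σ = √Var(X) = 1.6541

(b) Point probability using PMF:
P(X = 11) = 0.221272

(c) Cumulative probability using CDF:
P(X ≤ 14) = F(14) = 0.983699

(d) Range probability:
P(11 ≤ X ≤ 14) = P(X ≤ 14) - P(X ≤ 10)
                   = F(14) - F(10)
                   = 0.983699 - 0.280966
                   = 0.702733

This means approximately 70.3% of outcomes fall in the interval [11, 14].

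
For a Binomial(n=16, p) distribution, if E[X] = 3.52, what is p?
p = 0.22

For a Binomial(n, p) distribution:
E[X] = n × p

Given n = 16 and E[X] = 3.52:
3.52 = 16 × p
p = 3.52 / 16 = 0.22

Verification: Binomial(16, 0.22) has E[X] = 3.52 ✓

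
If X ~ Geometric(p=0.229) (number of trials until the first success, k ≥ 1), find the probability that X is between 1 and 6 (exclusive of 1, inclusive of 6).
0.560948

We have X ~ Geometric(p=0.229) (number of trials until the first success, k ≥ 1).

To find P(1 < X ≤ 6), we use:
P(1 < X ≤ 6) = P(X ≤ 6) - P(X ≤ 1)
                 = F(6) - F(1)
                 = 0.789948 - 0.229000
                 = 0.560948

So there's approximately a 56.1% chance that X falls in this range.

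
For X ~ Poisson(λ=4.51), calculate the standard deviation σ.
2.1237

We have X ~ Poisson(λ=4.51).

For a Poisson distribution with λ=4.51:
σ = √Var(X) = 2.1237

The standard deviation is the square root of the variance.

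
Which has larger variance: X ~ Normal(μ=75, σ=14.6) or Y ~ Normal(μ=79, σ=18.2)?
Y has larger variance (331.2400 > 213.1600)

Compute the variance for each distribution:

X ~ Normal(μ=75, σ=14.6):
Var(X) = 213.1600

Y ~ Normal(μ=79, σ=18.2):
Var(Y) = 331.2400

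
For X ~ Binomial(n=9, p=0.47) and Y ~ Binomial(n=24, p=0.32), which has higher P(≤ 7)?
X has higher probability (P(X ≤ 7) = 0.9875 > P(Y ≤ 7) = 0.4794)

Compute P(≤ 7) for each distribution:

X ~ Binomial(n=9, p=0.47):
P(X ≤ 7) = 0.9875

Y ~ Binomial(n=24, p=0.32):
P(Y ≤ 7) = 0.4794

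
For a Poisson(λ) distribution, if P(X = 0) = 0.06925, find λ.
λ = 2.6700

For a Poisson(λ) distribution, the PMF at 0 is:
P(X = 0) = λ^0 e^(-λ) / 0! = e^(-λ)

Given P(X = 0) = 0.06925:
e^(-λ) = 0.06925
-λ = ln(0.06925)
λ = -ln(0.06925) = 2.6700

Verification: e^(-2.6700) = 0.06925 ✓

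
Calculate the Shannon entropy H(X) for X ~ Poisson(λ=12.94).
2.6924 nats

We have X ~ Poisson(λ=12.94).

The Shannon entropy measures the uncertainty or information content of the distribution.

For a Poisson distribution with λ=12.94:
H(X) = 2.6924 nats

(In bits, this would be 3.8843 bits.)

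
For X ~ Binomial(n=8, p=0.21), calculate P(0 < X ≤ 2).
0.622790

We have X ~ Binomial(n=8, p=0.21).

To find P(0 < X ≤ 2), we use:
P(0 < X ≤ 2) = P(X ≤ 2) - P(X ≤ 0)
                 = F(2) - F(0)
                 = 0.774501 - 0.151711
                 = 0.622790

So there's approximately a 62.3% chance that X falls in this range.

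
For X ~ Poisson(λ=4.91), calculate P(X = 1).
0.036199

We have X ~ Poisson(λ=4.91).

For a Poisson distribution, the PMF gives us the probability of each outcome.

Using the PMF formula:
P(X = 1) = 0.036199

Rounded to 4 decimal places: 0.0362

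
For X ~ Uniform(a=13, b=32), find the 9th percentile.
14.7100

We have X ~ Uniform(a=13, b=32).

We want to find x such that P(X ≤ x) = 0.09.

This is the 9th percentile, which means 9% of values fall below this point.

Using the inverse CDF (quantile function):
x = F⁻¹(0.09) = 14.7100

Verification: P(X ≤ 14.7100) = 0.09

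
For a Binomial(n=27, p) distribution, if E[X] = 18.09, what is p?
p = 0.67

For a Binomial(n, p) distribution:
E[X] = n × p

Given n = 27 and E[X] = 18.09:
18.09 = 27 × p
p = 18.09 / 27 = 0.67

Verification: Binomial(27, 0.67) has E[X] = 18.09 ✓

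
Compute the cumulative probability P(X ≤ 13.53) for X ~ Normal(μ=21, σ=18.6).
0.343984

We have X ~ Normal(μ=21, σ=18.6).

The CDF gives us P(X ≤ k).

Using the CDF:
P(X ≤ 13.53) = 0.343984

This means there's approximately a 34.4% chance that X is at most 13.53.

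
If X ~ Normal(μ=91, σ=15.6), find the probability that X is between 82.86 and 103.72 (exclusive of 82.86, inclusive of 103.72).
0.491667

We have X ~ Normal(μ=91, σ=15.6).

To find P(82.86 < X ≤ 103.72), we use:
P(82.86 < X ≤ 103.72) = P(X ≤ 103.72) - P(X ≤ 82.86)
                 = F(103.72) - F(82.86)
                 = 0.792574 - 0.300907
                 = 0.491667

So there's approximately a 49.2% chance that X falls in this range.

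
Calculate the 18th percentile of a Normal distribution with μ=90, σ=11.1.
79.8394

We have X ~ Normal(μ=90, σ=11.1).

We want to find x such that P(X ≤ x) = 0.18.

This is the 18th percentile, which means 18% of values fall below this point.

Using the inverse CDF (quantile function):
x = F⁻¹(0.18) = 79.8394

Verification: P(X ≤ 79.8394) = 0.18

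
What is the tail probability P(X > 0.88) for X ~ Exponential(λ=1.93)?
0.182976

We have X ~ Exponential(λ=1.93).

P(X > 0.88) = 1 - P(X ≤ 0.88)
                = 1 - F(0.88)
                = 1 - 0.817024
                = 0.182976

So there's approximately a 18.3% chance that X exceeds 0.88.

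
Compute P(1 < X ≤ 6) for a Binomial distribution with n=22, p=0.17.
0.842478

We have X ~ Binomial(n=22, p=0.17).

To find P(1 < X ≤ 6), we use:
P(1 < X ≤ 6) = P(X ≤ 6) - P(X ≤ 1)
                 = F(6) - F(1)
                 = 0.933796 - 0.091318
                 = 0.842478

So there's approximately a 84.2% chance that X falls in this range.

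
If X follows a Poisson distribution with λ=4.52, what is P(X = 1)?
0.049218

We have X ~ Poisson(λ=4.52).

For a Poisson distribution, the PMF gives us the probability of each outcome.

Using the PMF formula:
P(X = 1) = 0.049218

Rounded to 4 decimal places: 0.0492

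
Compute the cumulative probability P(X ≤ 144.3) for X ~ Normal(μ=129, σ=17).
0.815940

We have X ~ Normal(μ=129, σ=17).

The CDF gives us P(X ≤ k).

Using the CDF:
P(X ≤ 144.3) = 0.815940

This means there's approximately a 81.6% chance that X is at most 144.3.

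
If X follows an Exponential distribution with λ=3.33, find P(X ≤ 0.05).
0.153377

We have X ~ Exponential(λ=3.33).

The CDF gives us P(X ≤ k).

Using the CDF:
P(X ≤ 0.05) = 0.153377

This means there's approximately a 15.3% chance that X is at most 0.05.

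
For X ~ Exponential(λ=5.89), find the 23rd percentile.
0.0444

We have X ~ Exponential(λ=5.89).

We want to find x such that P(X ≤ x) = 0.23.

This is the 23rd percentile, which means 23% of values fall below this point.

Using the inverse CDF (quantile function):
x = F⁻¹(0.23) = 0.0444

Verification: P(X ≤ 0.0444) = 0.23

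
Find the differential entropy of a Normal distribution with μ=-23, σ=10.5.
3.7703 nats

We have X ~ Normal(μ=-23, σ=10.5).

The differential entropy measures the uncertainty or information content of the distribution.

For a Normal distribution with μ=-23, σ=10.5:
h(X) = 3.7703 nats

(In bits, this would be 5.4394 bits.)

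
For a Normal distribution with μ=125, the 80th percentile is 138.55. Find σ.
σ = 16.0999

For X ~ Normal(μ, σ), the p-th percentile satisfies x = μ + z_p × σ,
where z_p = Φ⁻¹(p) is the standard normal quantile.

Step 1: z_{0.8} = Φ⁻¹(0.8) = 0.8416

Step 2: Solve for σ:
138.55 = 125 + 0.8416 × σ
σ = (138.55 - 125) / 0.8416
σ = 13.55 / 0.8416
σ = 16.0999

Verification: μ + z × σ = 125 + 0.8416 × 16.0999 = 138.55 ✓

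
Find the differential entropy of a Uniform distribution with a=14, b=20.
1.7918 nats

We have X ~ Uniform(a=14, b=20).

The differential entropy measures the uncertainty or information content of the distribution.

For a Uniform distribution with a=14, b=20:
h(X) = 1.7918 nats

(In bits, this would be 2.5850 bits.)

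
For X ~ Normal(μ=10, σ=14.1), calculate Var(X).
198.8100

We have X ~ Normal(μ=10, σ=14.1).

For a Normal distribution with μ=10, σ=14.1:
Var(X) = 198.8100

The variance measures the spread of the distribution around the mean.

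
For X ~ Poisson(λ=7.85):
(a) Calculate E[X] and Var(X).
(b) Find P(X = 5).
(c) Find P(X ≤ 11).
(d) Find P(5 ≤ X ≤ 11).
(a) E[X] = 7.8500, Var(X) = 7.8500
(b) P(X = 5) = 0.096818
(c) P(X ≤ 11) = 0.898599
(d) P(5 ≤ X ≤ 11) = 0.790051

We have X ~ Poisson(λ=7.85).

(a) Moments:
E[X] = 7.8500
Var(X) = 7.8500
σ = √Var(X) = 2.8018

(b) Point probability using PMF:
P(X = 5) = 0.096818

(c) Cumulative probability using CDF:
P(X ≤ 11) = F(11) = 0.898599

(d) Range probability:
P(5 ≤ X ≤ 11) = P(X ≤ 11) - P(X ≤ 4)
                   = F(11) - F(4)
                   = 0.898599 - 0.108548
                   = 0.790051

This means approximately 79.0% of outcomes fall in the interval [5, 11].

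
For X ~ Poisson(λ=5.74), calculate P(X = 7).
0.130949

We have X ~ Poisson(λ=5.74).

For a Poisson distribution, the PMF gives us the probability of each outcome.

Using the PMF formula:
P(X = 7) = 0.130949

Rounded to 4 decimal places: 0.1309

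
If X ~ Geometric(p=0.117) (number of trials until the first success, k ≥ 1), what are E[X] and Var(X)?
E[X] = 8.5470, Var(X) = 64.5043

We have X ~ Geometric(p=0.117) (number of trials until the first success, k ≥ 1).

For a Geometric distribution with p=0.117 (number of trials until the first success, k ≥ 1):

Expected value:
E[X] = 8.5470

Variance:
Var(X) = 64.5043

Standard deviation:
σ = √Var(X) = 8.0315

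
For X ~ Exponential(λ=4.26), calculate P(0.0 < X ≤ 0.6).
0.922385

We have X ~ Exponential(λ=4.26).

To find P(0.0 < X ≤ 0.6), we use:
P(0.0 < X ≤ 0.6) = P(X ≤ 0.6) - P(X ≤ 0.0)
                 = F(0.6) - F(0.0)
                 = 0.922385 - 0.000000
                 = 0.922385

So there's approximately a 92.2% chance that X falls in this range.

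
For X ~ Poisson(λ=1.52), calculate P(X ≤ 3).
0.931822

We have X ~ Poisson(λ=1.52).

The CDF gives us P(X ≤ k).

Using the CDF:
P(X ≤ 3) = 0.931822

This means there's approximately a 93.2% chance that X is at most 3.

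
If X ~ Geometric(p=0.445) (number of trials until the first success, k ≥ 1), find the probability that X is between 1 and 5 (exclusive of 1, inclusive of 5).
0.502342

We have X ~ Geometric(p=0.445) (number of trials until the first success, k ≥ 1).

To find P(1 < X ≤ 5), we use:
P(1 < X ≤ 5) = P(X ≤ 5) - P(X ≤ 1)
                 = F(5) - F(1)
                 = 0.947342 - 0.445000
                 = 0.502342

So there's approximately a 50.2% chance that X falls in this range.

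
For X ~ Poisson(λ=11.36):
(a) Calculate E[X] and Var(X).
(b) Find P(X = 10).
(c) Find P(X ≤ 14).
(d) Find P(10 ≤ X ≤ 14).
(a) E[X] = 11.3600, Var(X) = 11.3600
(b) P(X = 10) = 0.114930
(c) P(X ≤ 14) = 0.826593
(d) P(10 ≤ X ≤ 14) = 0.523842

We have X ~ Poisson(λ=11.36).

(a) Moments:
E[X] = 11.3600
Var(X) = 11.3600
σ = √Var(X) = 3.3705

(b) Point probability using PMF:
P(X = 10) = 0.114930

(c) Cumulative probability using CDF:
P(X ≤ 14) = F(14) = 0.826593

(d) Range probability:
P(10 ≤ X ≤ 14) = P(X ≤ 14) - P(X ≤ 9)
                   = F(14) - F(9)
                   = 0.826593 - 0.302751
                   = 0.523842

This means approximately 52.4% of outcomes fall in the interval [10, 14].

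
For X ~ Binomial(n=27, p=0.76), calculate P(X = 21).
0.177688

We have X ~ Binomial(n=27, p=0.76).

For a Binomial distribution, the PMF gives us the probability of each outcome.

Using the PMF formula:
P(X = 21) = 0.177688

Rounded to 4 decimal places: 0.1777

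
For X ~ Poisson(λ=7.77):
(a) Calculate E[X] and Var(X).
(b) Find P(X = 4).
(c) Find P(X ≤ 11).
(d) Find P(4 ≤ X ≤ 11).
(a) E[X] = 7.7700, Var(X) = 7.7700
(b) P(X = 4) = 0.064122
(c) P(X ≤ 11) = 0.903960
(d) P(4 ≤ X ≤ 11) = 0.854502

We have X ~ Poisson(λ=7.77).

(a) Moments:
E[X] = 7.7700
Var(X) = 7.7700
σ = √Var(X) = 2.7875

(b) Point probability using PMF:
P(X = 4) = 0.064122

(c) Cumulative probability using CDF:
P(X ≤ 11) = F(11) = 0.903960

(d) Range probability:
P(4 ≤ X ≤ 11) = P(X ≤ 11) - P(X ≤ 3)
                   = F(11) - F(3)
                   = 0.903960 - 0.049458
                   = 0.854502

This means approximately 85.5% of outcomes fall in the interval [4, 11].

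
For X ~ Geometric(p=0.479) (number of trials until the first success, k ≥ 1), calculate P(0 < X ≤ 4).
0.926320

We have X ~ Geometric(p=0.479) (number of trials until the first success, k ≥ 1).

To find P(0 < X ≤ 4), we use:
P(0 < X ≤ 4) = P(X ≤ 4) - P(X ≤ 0)
                 = F(4) - F(0)
                 = 0.926320 - 0.000000
                 = 0.926320

So there's approximately a 92.6% chance that X falls in this range.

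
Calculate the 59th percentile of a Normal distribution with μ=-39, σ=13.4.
-35.9509

We have X ~ Normal(μ=-39, σ=13.4).

We want to find x such that P(X ≤ x) = 0.59.

This is the 59th percentile, which means 59% of values fall below this point.

Using the inverse CDF (quantile function):
x = F⁻¹(0.59) = -35.9509

Verification: P(X ≤ -35.9509) = 0.59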